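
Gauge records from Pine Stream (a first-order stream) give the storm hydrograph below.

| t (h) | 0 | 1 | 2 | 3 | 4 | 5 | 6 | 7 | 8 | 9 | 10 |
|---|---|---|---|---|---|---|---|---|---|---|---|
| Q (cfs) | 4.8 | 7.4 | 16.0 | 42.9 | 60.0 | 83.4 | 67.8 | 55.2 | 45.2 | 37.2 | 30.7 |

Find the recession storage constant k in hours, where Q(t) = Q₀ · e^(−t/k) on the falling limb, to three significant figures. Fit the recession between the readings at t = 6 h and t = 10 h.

k ≈ 5.05 h

On the falling limb, Q drops from 67.8 to 30.7 cfs between t = 6 h and t = 10 h (Δt = 4 h).
k = −Δt / ln(Q₂/Q₁) = −4 / ln(30.7/67.8) = 5.05 h.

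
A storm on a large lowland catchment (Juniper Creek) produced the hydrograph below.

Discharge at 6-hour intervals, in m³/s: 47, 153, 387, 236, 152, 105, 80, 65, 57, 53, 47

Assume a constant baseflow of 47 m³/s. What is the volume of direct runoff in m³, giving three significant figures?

Direct-runoff ordinates (Q − Q_b): 0.0, 106.0, 340.0, 189.0, 105.0, 58.0, 33.0, 18.0, 10.0, 6.0, 0.0 m³/s.
ΣQ_DR = 865.0 m³/s.
With Δt = 6 h = 21600 s, V = ΣQ_DR · Δt = 865.0 × 21600 = 1.87 × 10^7 m³.

V ≈ 1.87 × 10^7 m³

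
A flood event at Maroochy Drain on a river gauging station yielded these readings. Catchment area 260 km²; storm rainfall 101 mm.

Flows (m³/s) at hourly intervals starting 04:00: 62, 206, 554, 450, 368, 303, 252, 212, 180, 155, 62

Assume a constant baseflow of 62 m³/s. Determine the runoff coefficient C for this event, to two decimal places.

C ≈ 0.29

ΣQ_DR = 2122 m³/s; V = ΣQ_DR·Δt = 7.639 × 10^6 m³.
Runoff depth d = V / A = 29.38 mm.
C = d / P = 29.38 / 101 = 0.29.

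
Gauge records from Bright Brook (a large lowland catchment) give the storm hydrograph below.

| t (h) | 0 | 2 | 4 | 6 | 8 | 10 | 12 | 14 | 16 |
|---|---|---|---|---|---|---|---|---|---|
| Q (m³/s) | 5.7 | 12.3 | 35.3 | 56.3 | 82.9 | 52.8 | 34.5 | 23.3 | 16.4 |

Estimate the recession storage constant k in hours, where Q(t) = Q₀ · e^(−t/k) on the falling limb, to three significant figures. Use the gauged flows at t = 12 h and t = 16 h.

k ≈ 5.38 h

On the falling limb, Q drops from 34.5 to 16.4 m³/s between t = 12 h and t = 16 h (Δt = 4 h).
k = −Δt / ln(Q₂/Q₁) = −4 / ln(16.4/34.5) = 5.38 h.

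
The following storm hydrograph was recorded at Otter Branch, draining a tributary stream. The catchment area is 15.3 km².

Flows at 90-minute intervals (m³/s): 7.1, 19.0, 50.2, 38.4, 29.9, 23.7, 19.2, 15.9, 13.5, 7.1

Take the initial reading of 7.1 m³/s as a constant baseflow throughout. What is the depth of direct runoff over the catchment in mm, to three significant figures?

d ≈ 54.0 mm

Direct runoff: 0.0, 11.9, 43.1, 31.3, 22.8, 16.6, 12.1, 8.8, 6.4, 0.0 m³/s; ΣQ_DR = 153.0 m³/s.
V = ΣQ_DR · Δt = 153.0 × 5400 s = 8.262 × 10^5 m³.
Over A = 15.3 km², depth = V / A = 54.0 mm.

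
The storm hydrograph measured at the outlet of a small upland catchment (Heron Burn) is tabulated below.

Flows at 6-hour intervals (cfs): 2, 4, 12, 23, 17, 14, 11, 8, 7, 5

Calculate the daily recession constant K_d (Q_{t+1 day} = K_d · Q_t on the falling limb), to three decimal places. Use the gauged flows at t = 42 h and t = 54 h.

Between t = 42 h and t = 54 h the flow falls from 8 to 5 cfs over 2×6 h = 12 h.
Per-interval ratio K = (5/8)^(1/2) = 0.7906; K_d = K^(24/6) = 0.391.

K_d ≈ 0.391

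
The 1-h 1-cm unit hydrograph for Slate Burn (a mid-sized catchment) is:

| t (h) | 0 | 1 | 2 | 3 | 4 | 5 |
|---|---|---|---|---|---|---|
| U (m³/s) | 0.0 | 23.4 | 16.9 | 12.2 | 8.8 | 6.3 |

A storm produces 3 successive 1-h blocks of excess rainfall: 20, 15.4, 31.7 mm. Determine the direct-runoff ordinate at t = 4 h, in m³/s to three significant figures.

By discrete convolution, Q_j = Σ (P_i / 10 mm) · U_{j−i}.
At t = 4 h (j=4): Q = (20/10)·8.8 + (15.4/10)·12.2 + (31.7/10)·16.9 = 90.0 m³/s.

Q ≈ 90.0 m³/s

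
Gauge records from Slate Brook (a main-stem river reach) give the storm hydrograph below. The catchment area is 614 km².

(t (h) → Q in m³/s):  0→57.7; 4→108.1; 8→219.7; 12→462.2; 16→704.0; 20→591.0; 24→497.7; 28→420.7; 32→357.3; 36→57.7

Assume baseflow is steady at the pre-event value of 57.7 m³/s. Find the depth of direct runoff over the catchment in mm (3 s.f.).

d ≈ 68.0 mm

Direct runoff: 0.0, 50.4, 162.0, 404.5, 646.3, 533.3, 440.0, 363.0, 299.6, 0.0 m³/s; ΣQ_DR = 2899 m³/s.
V = ΣQ_DR · Δt = 2899 × 14400 s = 4.175 × 10^7 m³.
Over A = 614 km², depth = V / A = 68.0 mm.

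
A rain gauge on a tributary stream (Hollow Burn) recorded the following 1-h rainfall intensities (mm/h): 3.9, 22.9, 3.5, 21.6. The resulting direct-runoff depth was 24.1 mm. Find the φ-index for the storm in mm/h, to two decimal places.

Only the 2 blocks with intensity above φ contribute runoff: 22.9, 21.6 mm/h.
Σ(I−φ)·Δt = d  ⇒  (22.9+21.6 − 2φ)·1 = 24.1
φ = (44.50 − 24.1/1) / 2 = 10.20 mm/h.

φ ≈ 10.20 mm/h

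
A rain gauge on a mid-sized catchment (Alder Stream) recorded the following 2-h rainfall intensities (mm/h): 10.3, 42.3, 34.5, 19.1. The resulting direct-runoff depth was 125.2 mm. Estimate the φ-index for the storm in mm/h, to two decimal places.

Only the 3 blocks with intensity above φ contribute runoff: 42.3, 34.5, 19.1 mm/h.
Σ(I−φ)·Δt = d  ⇒  (42.3+34.5+19.1 − 3φ)·2 = 125.2
φ = (95.90 − 125.2/2) / 3 = 11.10 mm/h.

φ ≈ 11.10 mm/h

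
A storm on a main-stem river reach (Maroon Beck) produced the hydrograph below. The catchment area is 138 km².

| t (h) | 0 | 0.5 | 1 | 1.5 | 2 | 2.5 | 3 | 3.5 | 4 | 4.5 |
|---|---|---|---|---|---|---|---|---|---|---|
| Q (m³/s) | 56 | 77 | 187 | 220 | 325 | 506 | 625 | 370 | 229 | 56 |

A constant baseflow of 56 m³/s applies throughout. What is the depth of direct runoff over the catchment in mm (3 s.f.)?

d ≈ 27.3 mm

Direct runoff: 0.0, 21.0, 131.0, 164.0, 269.0, 450.0, 569.0, 314.0, 173.0, 0.0 m³/s; ΣQ_DR = 2091 m³/s.
V = ΣQ_DR · Δt = 2091 × 1800 s = 3.764 × 10^6 m³.
Over A = 138 km², depth = V / A = 27.3 mm.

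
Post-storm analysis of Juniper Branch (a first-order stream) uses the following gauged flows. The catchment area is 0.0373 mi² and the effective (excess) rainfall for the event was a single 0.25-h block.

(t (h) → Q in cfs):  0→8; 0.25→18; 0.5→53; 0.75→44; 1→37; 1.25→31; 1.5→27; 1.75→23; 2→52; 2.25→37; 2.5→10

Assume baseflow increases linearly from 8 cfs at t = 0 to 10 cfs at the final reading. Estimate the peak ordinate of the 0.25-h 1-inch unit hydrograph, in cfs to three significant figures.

Direct runoff: 0.00, 9.80, 44.60, 35.40, 28.20, 22.00, 17.80, 13.60, 42.40, 27.20, 0.00 cfs; ΣQ_DR = 241.0 cfs, peak = 44.60 cfs.
Runoff depth d = ΣQ_DR·Δt / A = 241.0 × 900 / (0.0373 mi²) = 2.503 in.
The 1-inch UH is the DRH scaled by (1 in)/d, so U_p = 44.60 × 1/2.503 = 17.8 cfs.

U_p ≈ 17.8 cfs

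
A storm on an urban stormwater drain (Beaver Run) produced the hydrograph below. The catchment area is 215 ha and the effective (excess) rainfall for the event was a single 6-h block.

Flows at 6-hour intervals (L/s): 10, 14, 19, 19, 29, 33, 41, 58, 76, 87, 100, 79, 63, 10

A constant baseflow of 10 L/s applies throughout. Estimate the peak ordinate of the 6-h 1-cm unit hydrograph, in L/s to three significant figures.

Direct runoff: 0.0, 4.0, 9.0, 9.0, 19.0, 23.0, 31.0, 48.0, 66.0, 77.0, 90.0, 69.0, 53.0, 0.0 L/s; ΣQ_DR = 498.0 L/s, peak = 90.0 L/s.
Runoff depth d = ΣQ_DR·Δt / A = 498.0 × 21600 / (215 ha) = 5.003 mm.
The 1-cm UH is the DRH scaled by (10 mm)/d, so U_p = 90.0 × 10/5.003 = 180 L/s.

U_p ≈ 180 L/s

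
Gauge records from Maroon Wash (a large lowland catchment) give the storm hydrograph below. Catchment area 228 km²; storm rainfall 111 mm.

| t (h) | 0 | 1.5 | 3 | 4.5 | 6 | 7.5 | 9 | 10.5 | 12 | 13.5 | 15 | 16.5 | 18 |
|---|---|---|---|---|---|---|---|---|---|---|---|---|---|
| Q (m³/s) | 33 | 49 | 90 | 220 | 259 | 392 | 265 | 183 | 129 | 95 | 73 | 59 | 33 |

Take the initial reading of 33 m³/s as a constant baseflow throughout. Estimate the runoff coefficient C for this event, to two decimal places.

C ≈ 0.31

ΣQ_DR = 1451 m³/s; V = ΣQ_DR·Δt = 7.835 × 10^6 m³.
Runoff depth d = V / A = 34.37 mm.
C = d / P = 34.37 / 111 = 0.31.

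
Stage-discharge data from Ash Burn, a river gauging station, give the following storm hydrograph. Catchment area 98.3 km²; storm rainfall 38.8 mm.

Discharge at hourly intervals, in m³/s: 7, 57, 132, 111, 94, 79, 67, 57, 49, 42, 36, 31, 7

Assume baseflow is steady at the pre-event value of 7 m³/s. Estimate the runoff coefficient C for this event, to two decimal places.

C ≈ 0.64

ΣQ_DR = 678.0 m³/s; V = ΣQ_DR·Δt = 2.441 × 10^6 m³.
Runoff depth d = V / A = 24.83 mm.
C = d / P = 24.83 / 38.8 = 0.64.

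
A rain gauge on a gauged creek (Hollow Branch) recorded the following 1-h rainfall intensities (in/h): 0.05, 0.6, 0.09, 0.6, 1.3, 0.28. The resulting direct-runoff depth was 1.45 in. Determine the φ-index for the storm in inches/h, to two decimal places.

φ ≈ 0.35 in/h

Only the 3 blocks with intensity above φ contribute runoff: 0.6, 0.6, 1.3 in/h.
Σ(I−φ)·Δt = d  ⇒  (0.6+0.6+1.3 − 3φ)·1 = 1.45
φ = (2.500 − 1.45/1) / 3 = 0.35 in/h.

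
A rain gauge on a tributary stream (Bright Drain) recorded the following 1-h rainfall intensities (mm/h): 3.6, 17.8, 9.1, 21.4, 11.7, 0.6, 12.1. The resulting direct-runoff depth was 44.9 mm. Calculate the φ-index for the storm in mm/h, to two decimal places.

φ ≈ 5.44 mm/h

Only the 5 blocks with intensity above φ contribute runoff: 17.8, 9.1, 21.4, 11.7, 12.1 mm/h.
Σ(I−φ)·Δt = d  ⇒  (17.8+9.1+21.4+11.7+12.1 − 5φ)·1 = 44.9
φ = (72.10 − 44.9/1) / 5 = 5.44 mm/h.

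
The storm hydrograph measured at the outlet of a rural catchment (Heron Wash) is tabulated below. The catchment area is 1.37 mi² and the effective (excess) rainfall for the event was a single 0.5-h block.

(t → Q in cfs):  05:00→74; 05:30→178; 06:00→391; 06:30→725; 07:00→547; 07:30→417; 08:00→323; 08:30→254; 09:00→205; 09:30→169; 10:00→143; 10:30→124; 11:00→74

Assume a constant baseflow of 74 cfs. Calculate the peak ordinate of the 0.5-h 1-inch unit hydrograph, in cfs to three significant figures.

U_p ≈ 432 cfs

Direct runoff: 0.0, 104.0, 317.0, 651.0, 473.0, 343.0, 249.0, 180.0, 131.0, 95.0, 69.0, 50.0, 0.0 cfs; ΣQ_DR = 2662 cfs, peak = 651.0 cfs.
Runoff depth d = ΣQ_DR·Δt / A = 2662 × 1800 / (1.37 mi²) = 1.505 in.
The 1-inch UH is the DRH scaled by (1 in)/d, so U_p = 651.0 × 1/1.505 = 432 cfs.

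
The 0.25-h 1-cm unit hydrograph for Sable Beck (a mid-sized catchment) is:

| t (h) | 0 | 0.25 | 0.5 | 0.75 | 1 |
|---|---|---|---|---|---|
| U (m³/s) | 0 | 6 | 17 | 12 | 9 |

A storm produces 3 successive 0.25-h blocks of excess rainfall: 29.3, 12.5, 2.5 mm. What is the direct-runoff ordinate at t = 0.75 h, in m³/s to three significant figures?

Q ≈ 57.9 m³/s

By discrete convolution, Q_j = Σ (P_i / 10 mm) · U_{j−i}.
At t = 0.75 h (j=3): Q = (29.3/10)·12 + (12.5/10)·17 + (2.5/10)·6 = 57.9 m³/s.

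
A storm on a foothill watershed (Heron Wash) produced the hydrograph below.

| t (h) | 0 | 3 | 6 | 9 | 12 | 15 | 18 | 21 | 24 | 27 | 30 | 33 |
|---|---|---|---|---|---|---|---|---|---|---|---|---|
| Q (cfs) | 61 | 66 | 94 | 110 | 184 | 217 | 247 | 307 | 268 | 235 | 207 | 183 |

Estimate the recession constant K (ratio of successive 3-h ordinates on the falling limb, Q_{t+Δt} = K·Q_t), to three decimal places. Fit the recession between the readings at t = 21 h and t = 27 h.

Using the recession-limb readings at t = 21 h and t = 27 h: Q falls from 307 to 235 cfs over 2 intervals.
K = (Q₂/Q₁)^(1/2) = (235/307)^(1/2) = 0.875.

K ≈ 0.875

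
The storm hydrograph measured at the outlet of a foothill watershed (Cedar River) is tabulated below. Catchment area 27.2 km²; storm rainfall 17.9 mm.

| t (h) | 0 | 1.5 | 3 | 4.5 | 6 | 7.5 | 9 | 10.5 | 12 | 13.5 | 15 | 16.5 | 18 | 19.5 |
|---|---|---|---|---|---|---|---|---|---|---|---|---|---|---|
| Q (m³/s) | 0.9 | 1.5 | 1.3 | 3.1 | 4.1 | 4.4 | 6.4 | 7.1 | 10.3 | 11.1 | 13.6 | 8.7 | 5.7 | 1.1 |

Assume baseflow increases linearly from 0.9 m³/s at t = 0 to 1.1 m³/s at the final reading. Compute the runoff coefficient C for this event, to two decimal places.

C ≈ 0.72

ΣQ_DR = 65.30 m³/s; V = ΣQ_DR·Δt = 3.526 × 10^5 m³.
Runoff depth d = V / A = 12.96 mm.
C = d / P = 12.96 / 17.9 = 0.72.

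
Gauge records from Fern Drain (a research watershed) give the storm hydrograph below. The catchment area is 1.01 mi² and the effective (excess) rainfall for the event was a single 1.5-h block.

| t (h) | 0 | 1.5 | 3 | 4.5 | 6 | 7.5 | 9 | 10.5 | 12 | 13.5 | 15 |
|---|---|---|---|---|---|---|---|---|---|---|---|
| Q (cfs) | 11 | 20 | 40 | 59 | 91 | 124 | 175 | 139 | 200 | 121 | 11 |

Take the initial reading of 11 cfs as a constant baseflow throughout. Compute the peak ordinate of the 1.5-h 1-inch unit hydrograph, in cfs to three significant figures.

Direct runoff: 0.0, 9.0, 29.0, 48.0, 80.0, 113.0, 164.0, 128.0, 189.0, 110.0, 0.0 cfs; ΣQ_DR = 870.0 cfs, peak = 189.0 cfs.
Runoff depth d = ΣQ_DR·Δt / A = 870.0 × 5400 / (1.01 mi²) = 2.002 in.
The 1-inch UH is the DRH scaled by (1 in)/d, so U_p = 189.0 × 1/2.002 = 94.4 cfs.

U_p ≈ 94.4 cfs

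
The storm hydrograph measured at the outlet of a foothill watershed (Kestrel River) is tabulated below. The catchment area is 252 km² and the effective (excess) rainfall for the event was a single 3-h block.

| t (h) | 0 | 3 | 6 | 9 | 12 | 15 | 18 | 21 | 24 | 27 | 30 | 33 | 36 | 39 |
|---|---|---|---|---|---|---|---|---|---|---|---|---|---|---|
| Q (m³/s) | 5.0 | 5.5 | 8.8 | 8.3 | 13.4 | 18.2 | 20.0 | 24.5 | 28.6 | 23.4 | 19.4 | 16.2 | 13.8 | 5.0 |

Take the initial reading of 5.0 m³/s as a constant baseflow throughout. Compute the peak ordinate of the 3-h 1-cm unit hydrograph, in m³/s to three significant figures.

Direct runoff: 0.0, 0.5, 3.8, 3.3, 8.4, 13.2, 15.0, 19.5, 23.6, 18.4, 14.4, 11.2, 8.8, 0.0 m³/s; ΣQ_DR = 140.1 m³/s, peak = 23.6 m³/s.
Runoff depth d = ΣQ_DR·Δt / A = 140.1 × 10800 / (252 km²) = 6.004 mm.
The 1-cm UH is the DRH scaled by (10 mm)/d, so U_p = 23.6 × 10/6.004 = 39.3 m³/s.

U_p ≈ 39.3 m³/s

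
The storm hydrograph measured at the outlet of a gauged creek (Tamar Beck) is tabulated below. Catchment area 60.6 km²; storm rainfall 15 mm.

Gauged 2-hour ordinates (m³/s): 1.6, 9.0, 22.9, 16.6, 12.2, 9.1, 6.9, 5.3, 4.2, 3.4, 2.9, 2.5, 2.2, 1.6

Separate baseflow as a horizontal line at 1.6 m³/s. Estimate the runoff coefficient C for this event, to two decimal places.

C ≈ 0.62

ΣQ_DR = 78.00 m³/s; V = ΣQ_DR·Δt = 5.616 × 10^5 m³.
Runoff depth d = V / A = 9.267 mm.
C = d / P = 9.267 / 15 = 0.62.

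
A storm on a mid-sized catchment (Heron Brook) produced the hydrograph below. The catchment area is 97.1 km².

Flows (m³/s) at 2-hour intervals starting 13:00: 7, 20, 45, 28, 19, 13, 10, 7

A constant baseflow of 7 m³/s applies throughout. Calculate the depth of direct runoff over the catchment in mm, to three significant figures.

d ≈ 6.90 mm

Direct runoff: 0.0, 13.0, 38.0, 21.0, 12.0, 6.0, 3.0, 0.0 m³/s; ΣQ_DR = 93.00 m³/s.
V = ΣQ_DR · Δt = 93.00 × 7200 s = 6.696 × 10^5 m³.
Over A = 97.1 km², depth = V / A = 6.90 mm.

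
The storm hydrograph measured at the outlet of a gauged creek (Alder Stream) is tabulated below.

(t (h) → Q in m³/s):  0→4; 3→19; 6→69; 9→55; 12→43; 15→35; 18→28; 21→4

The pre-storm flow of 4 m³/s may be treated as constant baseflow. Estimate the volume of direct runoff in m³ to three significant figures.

Direct-runoff ordinates (Q − Q_b): 0.0, 15.0, 65.0, 51.0, 39.0, 31.0, 24.0, 0.0 m³/s.
ΣQ_DR = 225.0 m³/s.
With Δt = 3 h = 10800 s, V = ΣQ_DR · Δt = 225.0 × 10800 = 2.43 × 10^6 m³.

V ≈ 2.43 × 10^6 m³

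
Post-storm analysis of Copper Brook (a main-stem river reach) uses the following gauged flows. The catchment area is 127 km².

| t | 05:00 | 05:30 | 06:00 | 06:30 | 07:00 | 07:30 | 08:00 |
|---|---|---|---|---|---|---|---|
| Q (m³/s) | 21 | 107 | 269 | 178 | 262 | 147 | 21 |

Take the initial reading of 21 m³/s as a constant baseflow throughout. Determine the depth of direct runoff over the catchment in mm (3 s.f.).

Direct runoff: 0.0, 86.0, 248.0, 157.0, 241.0, 126.0, 0.0 m³/s; ΣQ_DR = 858.0 m³/s.
V = ΣQ_DR · Δt = 858.0 × 1800 s = 1.544 × 10^6 m³.
Over A = 127 km², depth = V / A = 12.2 mm.

d ≈ 12.2 mm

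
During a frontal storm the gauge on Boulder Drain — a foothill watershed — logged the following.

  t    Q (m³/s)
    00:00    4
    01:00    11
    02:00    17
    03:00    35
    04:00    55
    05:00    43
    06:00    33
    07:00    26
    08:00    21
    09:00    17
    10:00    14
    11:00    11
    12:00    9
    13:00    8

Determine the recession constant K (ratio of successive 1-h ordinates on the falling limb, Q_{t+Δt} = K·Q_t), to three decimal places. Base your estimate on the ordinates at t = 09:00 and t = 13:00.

Using the recession-limb readings at t = 09:00 and t = 13:00: Q falls from 17 to 8 m³/s over 4 intervals.
K = (Q₂/Q₁)^(1/4) = (8/17)^(1/4) = 0.828.

K ≈ 0.828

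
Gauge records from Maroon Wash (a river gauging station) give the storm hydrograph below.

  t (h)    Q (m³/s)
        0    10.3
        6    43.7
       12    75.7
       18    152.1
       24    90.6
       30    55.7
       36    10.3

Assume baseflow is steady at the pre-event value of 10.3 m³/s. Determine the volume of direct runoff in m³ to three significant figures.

V ≈ 7.91 × 10^6 m³

Direct-runoff ordinates (Q − Q_b): 0.0, 33.4, 65.4, 141.8, 80.3, 45.4, 0.0 m³/s.
ΣQ_DR = 366.3 m³/s.
With Δt = 6 h = 21600 s, V = ΣQ_DR · Δt = 366.3 × 21600 = 7.91 × 10^6 m³.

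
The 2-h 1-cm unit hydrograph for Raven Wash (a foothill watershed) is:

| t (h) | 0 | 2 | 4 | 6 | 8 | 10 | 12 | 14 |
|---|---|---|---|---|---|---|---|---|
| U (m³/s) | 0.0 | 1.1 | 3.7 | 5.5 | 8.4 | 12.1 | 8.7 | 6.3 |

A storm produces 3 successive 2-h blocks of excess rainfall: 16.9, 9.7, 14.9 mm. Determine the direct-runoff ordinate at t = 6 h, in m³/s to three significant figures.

Q ≈ 14.5 m³/s

By discrete convolution, Q_j = Σ (P_i / 10 mm) · U_{j−i}.
At t = 6 h (j=3): Q = (16.9/10)·5.5 + (9.7/10)·3.7 + (14.9/10)·1.1 = 14.5 m³/s.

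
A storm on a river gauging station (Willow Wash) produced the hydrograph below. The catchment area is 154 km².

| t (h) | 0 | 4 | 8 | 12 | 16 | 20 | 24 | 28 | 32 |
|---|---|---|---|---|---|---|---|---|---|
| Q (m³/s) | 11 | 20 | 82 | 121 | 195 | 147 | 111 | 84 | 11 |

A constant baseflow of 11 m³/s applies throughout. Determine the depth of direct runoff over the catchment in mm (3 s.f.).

Direct runoff: 0.0, 9.0, 71.0, 110.0, 184.0, 136.0, 100.0, 73.0, 0.0 m³/s; ΣQ_DR = 683.0 m³/s.
V = ΣQ_DR · Δt = 683.0 × 14400 s = 9.835 × 10^6 m³.
Over A = 154 km², depth = V / A = 63.9 mm.

d ≈ 63.9 mm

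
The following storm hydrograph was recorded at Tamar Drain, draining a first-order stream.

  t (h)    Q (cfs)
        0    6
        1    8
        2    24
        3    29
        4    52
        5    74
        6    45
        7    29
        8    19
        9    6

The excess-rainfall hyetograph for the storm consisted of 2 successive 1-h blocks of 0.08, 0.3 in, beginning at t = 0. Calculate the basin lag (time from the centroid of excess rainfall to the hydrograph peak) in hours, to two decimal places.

Centroid of excess rainfall: t_c = Σ P_i·t̄_i / ΣP_i = 1.2895 h (block centres at 0.5, 1.5 h).
Hydrograph peak occurs at t = 5 h, so basin lag t_L = 5 − 1.2895 = 3.71 h.

t_L ≈ 3.71 h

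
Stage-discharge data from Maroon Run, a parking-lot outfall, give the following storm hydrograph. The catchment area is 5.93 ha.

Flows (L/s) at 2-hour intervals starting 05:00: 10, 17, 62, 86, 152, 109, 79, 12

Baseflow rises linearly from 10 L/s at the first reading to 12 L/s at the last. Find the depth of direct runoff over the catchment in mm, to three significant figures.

Direct runoff: 0.00, 6.71, 51.43, 75.14, 140.86, 97.57, 67.29, 0.00 L/s; ΣQ_DR = 439.0 L/s.
V = ΣQ_DR · Δt = 439.0 × 7200 s = 3.161 × 10^6 L.
Over A = 5.93 ha, depth = V / A = 53.3 mm.

d ≈ 53.3 mm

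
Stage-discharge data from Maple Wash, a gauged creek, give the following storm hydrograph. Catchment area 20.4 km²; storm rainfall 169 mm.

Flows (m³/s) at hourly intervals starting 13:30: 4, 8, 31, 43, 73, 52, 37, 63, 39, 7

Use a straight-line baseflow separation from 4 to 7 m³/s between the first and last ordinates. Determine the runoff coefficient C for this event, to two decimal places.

C ≈ 0.32

ΣQ_DR = 302.0 m³/s; V = ΣQ_DR·Δt = 1.087 × 10^6 m³.
Runoff depth d = V / A = 53.29 mm.
C = d / P = 53.29 / 169 = 0.32.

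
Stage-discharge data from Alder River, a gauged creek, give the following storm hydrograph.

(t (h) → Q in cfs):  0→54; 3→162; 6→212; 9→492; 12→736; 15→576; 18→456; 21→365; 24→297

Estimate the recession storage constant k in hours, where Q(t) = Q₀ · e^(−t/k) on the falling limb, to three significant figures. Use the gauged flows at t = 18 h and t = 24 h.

k ≈ 14.0 h

On the falling limb, Q drops from 456 to 297 cfs between t = 18 h and t = 24 h (Δt = 6 h).
k = −Δt / ln(Q₂/Q₁) = −6 / ln(297/456) = 14.0 h.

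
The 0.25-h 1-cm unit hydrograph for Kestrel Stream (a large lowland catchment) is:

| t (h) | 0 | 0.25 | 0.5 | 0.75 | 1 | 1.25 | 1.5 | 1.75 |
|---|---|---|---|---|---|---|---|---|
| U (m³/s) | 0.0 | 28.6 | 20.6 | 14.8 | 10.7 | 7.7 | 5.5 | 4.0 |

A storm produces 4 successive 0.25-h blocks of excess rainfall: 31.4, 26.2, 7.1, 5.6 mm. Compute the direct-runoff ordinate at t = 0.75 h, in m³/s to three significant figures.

By discrete convolution, Q_j = Σ (P_i / 10 mm) · U_{j−i}.
At t = 0.75 h (j=3): Q = (31.4/10)·14.8 + (26.2/10)·20.6 + (7.1/10)·28.6 + (5.6/10)·0.0 = 121 m³/s.

Q ≈ 121 m³/s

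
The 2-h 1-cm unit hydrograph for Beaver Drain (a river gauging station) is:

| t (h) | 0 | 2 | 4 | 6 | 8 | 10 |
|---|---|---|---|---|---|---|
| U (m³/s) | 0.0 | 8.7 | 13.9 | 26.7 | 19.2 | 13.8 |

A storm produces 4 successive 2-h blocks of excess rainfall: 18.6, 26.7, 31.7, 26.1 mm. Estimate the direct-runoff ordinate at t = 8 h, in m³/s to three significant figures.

Q ≈ 174 m³/s

By discrete convolution, Q_j = Σ (P_i / 10 mm) · U_{j−i}.
At t = 8 h (j=4): Q = (18.6/10)·19.2 + (26.7/10)·26.7 + (31.7/10)·13.9 + (26.1/10)·8.7 = 174 m³/s.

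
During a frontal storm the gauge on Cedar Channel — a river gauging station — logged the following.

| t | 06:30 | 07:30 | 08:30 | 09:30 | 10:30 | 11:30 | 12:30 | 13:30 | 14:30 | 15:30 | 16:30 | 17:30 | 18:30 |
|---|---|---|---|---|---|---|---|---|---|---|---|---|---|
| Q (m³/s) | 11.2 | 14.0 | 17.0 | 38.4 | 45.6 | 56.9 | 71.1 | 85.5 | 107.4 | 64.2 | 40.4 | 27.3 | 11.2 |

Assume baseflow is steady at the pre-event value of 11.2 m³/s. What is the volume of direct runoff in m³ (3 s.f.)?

Direct-runoff ordinates (Q − Q_b): 0.0, 2.8, 5.8, 27.2, 34.4, 45.7, 59.9, 74.3, 96.2, 53.0, 29.2, 16.1, 0.0 m³/s.
ΣQ_DR = 444.6 m³/s.
With Δt = 1 h = 3600 s, V = ΣQ_DR · Δt = 444.6 × 3600 = 1.60 × 10^6 m³.

V ≈ 1.60 × 10^6 m³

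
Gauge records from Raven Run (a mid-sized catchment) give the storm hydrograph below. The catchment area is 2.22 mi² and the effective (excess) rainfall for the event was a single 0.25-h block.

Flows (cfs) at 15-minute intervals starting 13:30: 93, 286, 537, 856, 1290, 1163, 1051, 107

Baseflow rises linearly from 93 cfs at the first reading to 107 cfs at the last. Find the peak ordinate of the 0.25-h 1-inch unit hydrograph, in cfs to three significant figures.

U_p ≈ 1490 cfs

Direct runoff: 0.00, 191.00, 440.00, 757.00, 1189.00, 1060.00, 946.00, 0.00 cfs; ΣQ_DR = 4583 cfs, peak = 1189.00 cfs.
Runoff depth d = ΣQ_DR·Δt / A = 4583 × 900 / (2.22 mi²) = 0.7997 in.
The 1-inch UH is the DRH scaled by (1 in)/d, so U_p = 1189.00 × 1/0.7997 = 1490 cfs.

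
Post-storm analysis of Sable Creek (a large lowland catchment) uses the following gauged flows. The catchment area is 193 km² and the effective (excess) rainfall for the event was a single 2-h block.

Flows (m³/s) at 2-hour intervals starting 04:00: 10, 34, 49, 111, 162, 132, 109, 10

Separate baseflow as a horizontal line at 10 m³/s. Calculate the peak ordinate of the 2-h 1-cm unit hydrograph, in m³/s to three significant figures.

Direct runoff: 0.0, 24.0, 39.0, 101.0, 152.0, 122.0, 99.0, 0.0 m³/s; ΣQ_DR = 537.0 m³/s, peak = 152.0 m³/s.
Runoff depth d = ΣQ_DR·Δt / A = 537.0 × 7200 / (193 km²) = 20.03 mm.
The 1-cm UH is the DRH scaled by (10 mm)/d, so U_p = 152.0 × 10/20.03 = 75.9 m³/s.

U_p ≈ 75.9 m³/s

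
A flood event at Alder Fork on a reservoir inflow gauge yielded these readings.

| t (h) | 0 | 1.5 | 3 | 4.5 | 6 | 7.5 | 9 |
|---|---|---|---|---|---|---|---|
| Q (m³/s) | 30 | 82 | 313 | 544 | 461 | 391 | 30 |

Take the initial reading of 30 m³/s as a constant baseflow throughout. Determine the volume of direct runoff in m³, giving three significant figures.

Direct-runoff ordinates (Q − Q_b): 0.0, 52.0, 283.0, 514.0, 431.0, 361.0, 0.0 m³/s.
ΣQ_DR = 1641 m³/s.
With Δt = 1.5 h = 5400 s, V = ΣQ_DR · Δt = 1641 × 5400 = 8.86 × 10^6 m³.

V ≈ 8.86 × 10^6 m³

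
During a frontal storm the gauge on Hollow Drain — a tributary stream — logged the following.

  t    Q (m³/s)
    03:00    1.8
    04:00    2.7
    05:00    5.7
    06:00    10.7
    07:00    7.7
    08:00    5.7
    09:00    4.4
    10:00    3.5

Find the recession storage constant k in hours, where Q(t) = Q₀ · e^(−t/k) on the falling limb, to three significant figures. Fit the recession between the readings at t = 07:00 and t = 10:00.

k ≈ 3.80 h

On the falling limb, Q drops from 7.7 to 3.5 m³/s between t = 07:00 and t = 10:00 (Δt = 3 h).
k = −Δt / ln(Q₂/Q₁) = −3 / ln(3.5/7.7) = 3.80 h.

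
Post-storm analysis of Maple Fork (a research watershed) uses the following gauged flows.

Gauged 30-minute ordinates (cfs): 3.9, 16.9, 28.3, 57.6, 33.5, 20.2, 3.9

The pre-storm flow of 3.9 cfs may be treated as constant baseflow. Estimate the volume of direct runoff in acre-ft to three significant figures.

V ≈ 5.66 acre-ft

Direct-runoff ordinates (Q − Q_b): 0.0, 13.0, 24.4, 53.7, 29.6, 16.3, 0.0 cfs.
ΣQ_DR = 137.0 cfs.
With Δt = 0.5 h = 1800 s, V = ΣQ_DR · Δt = 137.0 × 1800 = 2.47 × 10^5 ft³ = 5.66 acre-ft.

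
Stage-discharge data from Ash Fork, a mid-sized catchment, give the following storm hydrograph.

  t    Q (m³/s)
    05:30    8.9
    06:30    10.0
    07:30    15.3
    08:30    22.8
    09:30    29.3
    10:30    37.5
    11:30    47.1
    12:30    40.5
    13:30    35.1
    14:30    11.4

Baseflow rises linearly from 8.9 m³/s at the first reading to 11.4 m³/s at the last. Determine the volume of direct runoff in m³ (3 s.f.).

V ≈ 5.63 × 10^5 m³

Direct-runoff ordinates (Q − Q_b): 0.00, 0.82, 5.84, 13.07, 19.29, 27.21, 36.53, 29.66, 23.98, 0.00 m³/s.
ΣQ_DR = 156.4 m³/s.
With Δt = 1 h = 3600 s, V = ΣQ_DR · Δt = 156.4 × 3600 = 5.63 × 10^5 m³.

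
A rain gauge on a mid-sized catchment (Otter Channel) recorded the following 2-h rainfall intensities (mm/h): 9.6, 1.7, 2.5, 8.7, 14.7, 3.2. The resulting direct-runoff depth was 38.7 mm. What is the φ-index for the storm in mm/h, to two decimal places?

Only the 3 blocks with intensity above φ contribute runoff: 9.6, 8.7, 14.7 mm/h.
Σ(I−φ)·Δt = d  ⇒  (9.6+8.7+14.7 − 3φ)·2 = 38.7
φ = (33.00 − 38.7/2) / 3 = 4.55 mm/h.

φ ≈ 4.55 mm/h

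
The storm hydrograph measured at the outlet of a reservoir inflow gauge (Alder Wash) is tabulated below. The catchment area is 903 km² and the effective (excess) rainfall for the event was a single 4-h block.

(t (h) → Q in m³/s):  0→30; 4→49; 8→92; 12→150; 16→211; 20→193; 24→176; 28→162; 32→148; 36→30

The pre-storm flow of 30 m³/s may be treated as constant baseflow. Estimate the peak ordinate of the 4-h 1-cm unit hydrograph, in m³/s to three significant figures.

U_p ≈ 121 m³/s

Direct runoff: 0.0, 19.0, 62.0, 120.0, 181.0, 163.0, 146.0, 132.0, 118.0, 0.0 m³/s; ΣQ_DR = 941.0 m³/s, peak = 181.0 m³/s.
Runoff depth d = ΣQ_DR·Δt / A = 941.0 × 14400 / (903 km²) = 15.01 mm.
The 1-cm UH is the DRH scaled by (10 mm)/d, so U_p = 181.0 × 10/15.01 = 121 m³/s.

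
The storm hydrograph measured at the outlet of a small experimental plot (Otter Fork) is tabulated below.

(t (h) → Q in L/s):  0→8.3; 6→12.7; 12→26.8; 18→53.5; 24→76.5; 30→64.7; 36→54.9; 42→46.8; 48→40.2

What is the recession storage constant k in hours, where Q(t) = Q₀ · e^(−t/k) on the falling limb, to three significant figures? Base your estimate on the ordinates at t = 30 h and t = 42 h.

On the falling limb, Q drops from 64.7 to 46.8 L/s between t = 30 h and t = 42 h (Δt = 12 h).
k = −Δt / ln(Q₂/Q₁) = −12 / ln(46.8/64.7) = 37.1 h.

k ≈ 37.1 h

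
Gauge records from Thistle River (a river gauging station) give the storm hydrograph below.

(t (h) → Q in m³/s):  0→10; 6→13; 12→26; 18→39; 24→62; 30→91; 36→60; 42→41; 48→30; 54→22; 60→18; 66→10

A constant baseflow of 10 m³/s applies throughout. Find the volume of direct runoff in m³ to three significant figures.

Direct-runoff ordinates (Q − Q_b): 0.0, 3.0, 16.0, 29.0, 52.0, 81.0, 50.0, 31.0, 20.0, 12.0, 8.0, 0.0 m³/s.
ΣQ_DR = 302.0 m³/s.
With Δt = 6 h = 21600 s, V = ΣQ_DR · Δt = 302.0 × 21600 = 6.52 × 10^6 m³.

V ≈ 6.52 × 10^6 m³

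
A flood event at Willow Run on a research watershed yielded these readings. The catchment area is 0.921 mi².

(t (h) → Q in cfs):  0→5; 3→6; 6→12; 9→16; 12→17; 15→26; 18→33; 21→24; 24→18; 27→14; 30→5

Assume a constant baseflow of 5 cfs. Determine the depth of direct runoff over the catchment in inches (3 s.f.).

Direct runoff: 0.0, 1.0, 7.0, 11.0, 12.0, 21.0, 28.0, 19.0, 13.0, 9.0, 0.0 cfs; ΣQ_DR = 121.0 cfs.
V = ΣQ_DR · Δt = 121.0 × 10800 s = 1.307 × 10^6 ft³.
Over A = 0.921 mi², depth = V / A = 0.611 in.

d ≈ 0.611 in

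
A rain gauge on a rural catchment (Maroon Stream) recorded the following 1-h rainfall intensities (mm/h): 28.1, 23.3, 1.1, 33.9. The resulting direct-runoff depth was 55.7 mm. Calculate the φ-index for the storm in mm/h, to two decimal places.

φ ≈ 9.87 mm/h

Only the 3 blocks with intensity above φ contribute runoff: 28.1, 23.3, 33.9 mm/h.
Σ(I−φ)·Δt = d  ⇒  (28.1+23.3+33.9 − 3φ)·1 = 55.7
φ = (85.30 − 55.7/1) / 3 = 9.87 mm/h.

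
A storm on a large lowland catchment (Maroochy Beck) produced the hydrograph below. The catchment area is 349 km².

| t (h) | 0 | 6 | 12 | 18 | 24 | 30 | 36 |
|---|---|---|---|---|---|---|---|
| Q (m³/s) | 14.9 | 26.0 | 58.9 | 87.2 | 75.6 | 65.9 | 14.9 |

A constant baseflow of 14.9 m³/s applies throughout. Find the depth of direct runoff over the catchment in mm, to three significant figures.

d ≈ 14.8 mm

Direct runoff: 0.0, 11.1, 44.0, 72.3, 60.7, 51.0, 0.0 m³/s; ΣQ_DR = 239.1 m³/s.
V = ΣQ_DR · Δt = 239.1 × 21600 s = 5.165 × 10^6 m³.
Over A = 349 km², depth = V / A = 14.8 mm.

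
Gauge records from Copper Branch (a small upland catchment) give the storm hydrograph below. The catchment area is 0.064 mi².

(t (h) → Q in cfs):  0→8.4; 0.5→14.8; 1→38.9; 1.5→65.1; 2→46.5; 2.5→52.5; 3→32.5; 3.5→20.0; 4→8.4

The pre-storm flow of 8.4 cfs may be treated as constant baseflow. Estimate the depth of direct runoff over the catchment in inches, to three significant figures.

d ≈ 2.56 in

Direct runoff: 0.0, 6.4, 30.5, 56.7, 38.1, 44.1, 24.1, 11.6, 0.0 cfs; ΣQ_DR = 211.5 cfs.
V = ΣQ_DR · Δt = 211.5 × 1800 s = 3.807 × 10^5 ft³.
Over A = 0.064 mi², depth = V / A = 2.56 in.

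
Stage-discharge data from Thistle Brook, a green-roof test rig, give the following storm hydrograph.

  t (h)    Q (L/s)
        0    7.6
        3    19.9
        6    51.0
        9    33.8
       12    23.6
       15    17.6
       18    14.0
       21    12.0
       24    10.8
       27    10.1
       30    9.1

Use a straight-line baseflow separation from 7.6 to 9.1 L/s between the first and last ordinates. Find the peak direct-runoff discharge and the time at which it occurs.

Subtracting baseflow gives direct-runoff ordinates: 0.00, 12.15, 43.10, 25.75, 15.40, 9.25, 5.50, 3.35, 2.00, 1.15, 0.00 L/s.
The maximum is 43.10 L/s, occurring at the reading for t = 6 h.

Q_p = 43.10 L/s at t = 6 h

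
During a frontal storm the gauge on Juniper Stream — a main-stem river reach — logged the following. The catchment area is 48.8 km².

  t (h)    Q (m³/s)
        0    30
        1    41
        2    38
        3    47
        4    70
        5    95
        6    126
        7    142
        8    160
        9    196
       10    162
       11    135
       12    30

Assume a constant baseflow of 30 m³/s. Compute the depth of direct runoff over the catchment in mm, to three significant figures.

d ≈ 65.1 mm

Direct runoff: 0.0, 11.0, 8.0, 17.0, 40.0, 65.0, 96.0, 112.0, 130.0, 166.0, 132.0, 105.0, 0.0 m³/s; ΣQ_DR = 882.0 m³/s.
V = ΣQ_DR · Δt = 882.0 × 3600 s = 3.175 × 10^6 m³.
Over A = 48.8 km², depth = V / A = 65.1 mm.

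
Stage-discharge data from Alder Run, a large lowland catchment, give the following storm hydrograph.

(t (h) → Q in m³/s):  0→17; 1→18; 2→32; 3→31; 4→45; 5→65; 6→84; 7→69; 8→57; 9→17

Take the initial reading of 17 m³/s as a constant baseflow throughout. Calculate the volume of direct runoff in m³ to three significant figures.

Direct-runoff ordinates (Q − Q_b): 0.0, 1.0, 15.0, 14.0, 28.0, 48.0, 67.0, 52.0, 40.0, 0.0 m³/s.
ΣQ_DR = 265.0 m³/s.
With Δt = 1 h = 3600 s, V = ΣQ_DR · Δt = 265.0 × 3600 = 9.54 × 10^5 m³.

V ≈ 9.54 × 10^5 m³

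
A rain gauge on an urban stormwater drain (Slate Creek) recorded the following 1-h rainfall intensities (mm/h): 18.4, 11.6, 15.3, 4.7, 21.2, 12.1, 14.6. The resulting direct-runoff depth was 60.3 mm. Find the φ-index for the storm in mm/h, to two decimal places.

φ ≈ 5.48 mm/h

Only the 6 blocks with intensity above φ contribute runoff: 18.4, 11.6, 15.3, 21.2, 12.1, 14.6 mm/h.
Σ(I−φ)·Δt = d  ⇒  (18.4+11.6+15.3+21.2+12.1+14.6 − 6φ)·1 = 60.3
φ = (93.20 − 60.3/1) / 6 = 5.48 mm/h.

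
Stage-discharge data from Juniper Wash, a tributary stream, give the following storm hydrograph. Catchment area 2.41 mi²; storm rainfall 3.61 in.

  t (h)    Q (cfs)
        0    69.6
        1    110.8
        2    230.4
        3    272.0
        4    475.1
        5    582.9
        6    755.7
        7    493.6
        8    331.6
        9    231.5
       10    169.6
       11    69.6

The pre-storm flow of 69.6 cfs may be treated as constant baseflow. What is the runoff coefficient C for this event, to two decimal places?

ΣQ_DR = 2957 cfs; V = ΣQ_DR·Δt = 1.065 × 10^7 ft³.
Runoff depth d = V / A = 1.901 in.
C = d / P = 1.901 / 3.61 = 0.53.

C ≈ 0.53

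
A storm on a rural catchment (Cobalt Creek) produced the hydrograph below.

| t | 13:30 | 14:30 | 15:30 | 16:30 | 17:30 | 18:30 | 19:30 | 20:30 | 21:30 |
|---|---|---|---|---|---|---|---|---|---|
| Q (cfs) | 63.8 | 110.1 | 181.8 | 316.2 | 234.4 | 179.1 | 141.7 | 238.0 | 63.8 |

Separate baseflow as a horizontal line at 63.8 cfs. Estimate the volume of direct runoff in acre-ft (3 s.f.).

V ≈ 78.9 acre-ft

Direct-runoff ordinates (Q − Q_b): 0.0, 46.3, 118.0, 252.4, 170.6, 115.3, 77.9, 174.2, 0.0 cfs.
ΣQ_DR = 954.7 cfs.
With Δt = 1 h = 3600 s, V = ΣQ_DR · Δt = 954.7 × 3600 = 3.44 × 10^6 ft³ = 78.9 acre-ft.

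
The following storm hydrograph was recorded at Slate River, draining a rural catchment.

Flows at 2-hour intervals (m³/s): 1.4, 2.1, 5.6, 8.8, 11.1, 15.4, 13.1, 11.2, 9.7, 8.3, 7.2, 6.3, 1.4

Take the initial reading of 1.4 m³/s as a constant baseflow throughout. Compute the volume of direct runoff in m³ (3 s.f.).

Direct-runoff ordinates (Q − Q_b): 0.0, 0.7, 4.2, 7.4, 9.7, 14.0, 11.7, 9.8, 8.3, 6.9, 5.8, 4.9, 0.0 m³/s.
ΣQ_DR = 83.40 m³/s.
With Δt = 2 h = 7200 s, V = ΣQ_DR · Δt = 83.40 × 7200 = 6.00 × 10^5 m³.

V ≈ 6.00 × 10^5 m³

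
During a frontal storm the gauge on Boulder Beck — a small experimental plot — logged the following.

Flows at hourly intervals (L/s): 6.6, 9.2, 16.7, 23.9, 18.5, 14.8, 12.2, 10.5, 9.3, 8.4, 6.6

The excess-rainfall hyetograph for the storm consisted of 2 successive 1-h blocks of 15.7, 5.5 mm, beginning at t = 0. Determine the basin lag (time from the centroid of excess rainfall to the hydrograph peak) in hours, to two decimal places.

t_L ≈ 2.24 h

Centroid of excess rainfall: t_c = Σ P_i·t̄_i / ΣP_i = 0.7594 h (block centres at 0.5, 1.5 h).
Hydrograph peak occurs at t = 3 h, so basin lag t_L = 3 − 0.7594 = 2.24 h.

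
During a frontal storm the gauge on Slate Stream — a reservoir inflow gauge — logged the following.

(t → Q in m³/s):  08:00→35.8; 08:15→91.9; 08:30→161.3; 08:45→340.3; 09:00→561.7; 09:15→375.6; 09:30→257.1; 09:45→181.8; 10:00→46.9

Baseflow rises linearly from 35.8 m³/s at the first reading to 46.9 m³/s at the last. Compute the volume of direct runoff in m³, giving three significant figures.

V ≈ 1.51 × 10^6 m³

Direct-runoff ordinates (Q − Q_b): 0.00, 54.71, 122.72, 300.34, 520.35, 332.86, 212.97, 136.29, 0.00 m³/s.
ΣQ_DR = 1680 m³/s.
With Δt = 0.25 h = 900 s, V = ΣQ_DR · Δt = 1680 × 900 = 1.51 × 10^6 m³.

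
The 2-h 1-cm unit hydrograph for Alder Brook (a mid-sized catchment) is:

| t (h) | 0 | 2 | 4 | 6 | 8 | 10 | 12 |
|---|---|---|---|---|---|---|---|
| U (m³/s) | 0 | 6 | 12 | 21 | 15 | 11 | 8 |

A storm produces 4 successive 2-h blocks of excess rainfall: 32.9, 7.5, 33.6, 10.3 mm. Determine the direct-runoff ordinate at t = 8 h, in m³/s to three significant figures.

Q ≈ 112 m³/s

By discrete convolution, Q_j = Σ (P_i / 10 mm) · U_{j−i}.
At t = 8 h (j=4): Q = (32.9/10)·15 + (7.5/10)·21 + (33.6/10)·12 + (10.3/10)·6 = 112 m³/s.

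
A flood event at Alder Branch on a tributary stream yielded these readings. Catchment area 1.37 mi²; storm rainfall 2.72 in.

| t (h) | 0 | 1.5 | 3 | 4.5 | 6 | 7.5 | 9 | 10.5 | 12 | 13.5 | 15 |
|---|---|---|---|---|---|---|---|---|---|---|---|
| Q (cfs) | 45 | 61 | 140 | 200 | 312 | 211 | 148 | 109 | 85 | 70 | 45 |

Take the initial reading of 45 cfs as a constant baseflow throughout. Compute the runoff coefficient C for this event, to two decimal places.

C ≈ 0.58

ΣQ_DR = 931.0 cfs; V = ΣQ_DR·Δt = 5.027 × 10^6 ft³.
Runoff depth d = V / A = 1.580 in.
C = d / P = 1.580 / 2.72 = 0.58.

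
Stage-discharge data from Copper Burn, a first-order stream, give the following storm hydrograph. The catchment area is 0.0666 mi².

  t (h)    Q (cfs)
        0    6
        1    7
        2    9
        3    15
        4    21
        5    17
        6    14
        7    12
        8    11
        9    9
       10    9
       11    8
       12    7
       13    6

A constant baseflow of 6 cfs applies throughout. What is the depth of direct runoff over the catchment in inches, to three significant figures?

Direct runoff: 0.0, 1.0, 3.0, 9.0, 15.0, 11.0, 8.0, 6.0, 5.0, 3.0, 3.0, 2.0, 1.0, 0.0 cfs; ΣQ_DR = 67.00 cfs.
V = ΣQ_DR · Δt = 67.00 × 3600 s = 2.412 × 10^5 ft³.
Over A = 0.0666 mi², depth = V / A = 1.56 in.

d ≈ 1.56 in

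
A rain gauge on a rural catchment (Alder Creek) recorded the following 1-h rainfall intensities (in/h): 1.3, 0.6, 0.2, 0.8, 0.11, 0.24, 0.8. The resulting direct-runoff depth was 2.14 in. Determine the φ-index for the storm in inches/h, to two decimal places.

φ ≈ 0.34 in/h

Only the 4 blocks with intensity above φ contribute runoff: 1.3, 0.6, 0.8, 0.8 in/h.
Σ(I−φ)·Δt = d  ⇒  (1.3+0.6+0.8+0.8 − 4φ)·1 = 2.14
φ = (3.500 − 2.14/1) / 4 = 0.34 in/h.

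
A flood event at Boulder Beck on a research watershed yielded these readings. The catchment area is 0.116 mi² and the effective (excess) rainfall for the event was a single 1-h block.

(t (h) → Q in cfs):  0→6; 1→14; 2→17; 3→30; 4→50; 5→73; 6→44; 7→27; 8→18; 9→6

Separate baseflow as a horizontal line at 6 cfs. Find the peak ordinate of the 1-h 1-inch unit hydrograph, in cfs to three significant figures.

Direct runoff: 0.0, 8.0, 11.0, 24.0, 44.0, 67.0, 38.0, 21.0, 12.0, 0.0 cfs; ΣQ_DR = 225.0 cfs, peak = 67.0 cfs.
Runoff depth d = ΣQ_DR·Δt / A = 225.0 × 3600 / (0.116 mi²) = 3.006 in.
The 1-inch UH is the DRH scaled by (1 in)/d, so U_p = 67.0 × 1/3.006 = 22.3 cfs.

U_p ≈ 22.3 cfs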